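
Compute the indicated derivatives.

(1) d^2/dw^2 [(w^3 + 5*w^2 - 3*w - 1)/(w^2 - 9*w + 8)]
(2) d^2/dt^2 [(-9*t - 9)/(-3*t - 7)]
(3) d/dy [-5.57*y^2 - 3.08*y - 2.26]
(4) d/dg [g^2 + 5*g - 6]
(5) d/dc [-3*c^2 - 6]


(1) = 2*(115*w^3 - 339*w^2 + 291*w + 31)/(w^6 - 27*w^5 + 267*w^4 - 1161*w^3 + 2136*w^2 - 1728*w + 512)
(2) = -216/(3*t + 7)^3
(3) = -11.14*y - 3.08
(4) = 2*g + 5
(5) = -6*c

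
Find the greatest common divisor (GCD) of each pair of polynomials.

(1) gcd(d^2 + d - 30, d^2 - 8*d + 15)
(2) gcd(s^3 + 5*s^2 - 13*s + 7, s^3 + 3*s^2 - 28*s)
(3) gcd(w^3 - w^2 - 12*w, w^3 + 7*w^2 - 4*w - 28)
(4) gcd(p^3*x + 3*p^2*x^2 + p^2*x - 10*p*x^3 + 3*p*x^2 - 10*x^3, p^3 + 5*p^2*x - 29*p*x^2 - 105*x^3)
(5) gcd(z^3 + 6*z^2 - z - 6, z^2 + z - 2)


(1) = gcd((d - 5)*(d + 6), (d - 5)*(d - 3)) = d - 5
(2) = s + 7
(3) = gcd(w*(w - 4)*(w + 3), (w - 2)*(w + 2)*(w + 7)) = 1
(4) = gcd((p - 2*x)*(p + 5*x)*(p*x + x), (p - 5*x)*(p + 3*x)*(p + 7*x)) = 1
(5) = gcd((z - 1)*(z + 1)*(z + 6), (z - 1)*(z + 2)) = z - 1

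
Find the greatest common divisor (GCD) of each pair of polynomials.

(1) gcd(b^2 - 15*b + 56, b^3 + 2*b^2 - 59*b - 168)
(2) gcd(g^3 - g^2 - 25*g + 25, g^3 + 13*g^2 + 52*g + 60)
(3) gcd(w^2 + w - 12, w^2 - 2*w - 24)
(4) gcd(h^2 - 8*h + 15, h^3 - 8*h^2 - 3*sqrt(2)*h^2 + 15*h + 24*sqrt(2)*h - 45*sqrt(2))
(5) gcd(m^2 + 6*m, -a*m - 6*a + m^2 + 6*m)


(1) = b - 8
(2) = g + 5
(3) = gcd((w - 3)*(w + 4), (w - 6)*(w + 4)) = w + 4
(4) = gcd((h - 5)*(h - 3), (h - 5)*(h - 3)*(h - 3*sqrt(2))) = h^2 - 8*h + 15
(5) = gcd(m*(m + 6), (-a + m)*(m + 6)) = m + 6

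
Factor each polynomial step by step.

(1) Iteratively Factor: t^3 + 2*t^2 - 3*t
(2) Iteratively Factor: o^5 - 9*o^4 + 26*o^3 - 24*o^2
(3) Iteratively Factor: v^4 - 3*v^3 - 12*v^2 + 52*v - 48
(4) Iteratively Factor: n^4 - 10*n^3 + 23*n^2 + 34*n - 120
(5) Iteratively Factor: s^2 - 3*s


(1) = (t)*(t^2 + 2*t - 3) = t*(t - 1)*(t + 3)
(2) = (o)*(o^4 - 9*o^3 + 26*o^2 - 24*o) = o*(o - 4)*(o^3 - 5*o^2 + 6*o) = o^2*(o - 4)*(o^2 - 5*o + 6) = o^2*(o - 4)*(o - 2)*(o - 3)
(3) = (v - 2)*(v^3 - v^2 - 14*v + 24) = (v - 3)*(v - 2)*(v^2 + 2*v - 8) = (v - 3)*(v - 2)^2*(v + 4)
(4) = (n + 2)*(n^3 - 12*n^2 + 47*n - 60) = (n - 3)*(n + 2)*(n^2 - 9*n + 20) = (n - 5)*(n - 3)*(n + 2)*(n - 4)
(5) = (s - 3)*(s)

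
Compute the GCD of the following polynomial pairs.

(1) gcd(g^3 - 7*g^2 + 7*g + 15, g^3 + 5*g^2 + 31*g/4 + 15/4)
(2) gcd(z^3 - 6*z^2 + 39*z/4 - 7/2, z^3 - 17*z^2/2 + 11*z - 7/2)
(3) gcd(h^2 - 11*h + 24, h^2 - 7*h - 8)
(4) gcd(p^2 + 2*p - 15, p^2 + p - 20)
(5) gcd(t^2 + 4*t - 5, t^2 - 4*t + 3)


(1) = g + 1
(2) = z - 1/2
(3) = h - 8
(4) = gcd((p - 3)*(p + 5), (p - 4)*(p + 5)) = p + 5
(5) = t - 1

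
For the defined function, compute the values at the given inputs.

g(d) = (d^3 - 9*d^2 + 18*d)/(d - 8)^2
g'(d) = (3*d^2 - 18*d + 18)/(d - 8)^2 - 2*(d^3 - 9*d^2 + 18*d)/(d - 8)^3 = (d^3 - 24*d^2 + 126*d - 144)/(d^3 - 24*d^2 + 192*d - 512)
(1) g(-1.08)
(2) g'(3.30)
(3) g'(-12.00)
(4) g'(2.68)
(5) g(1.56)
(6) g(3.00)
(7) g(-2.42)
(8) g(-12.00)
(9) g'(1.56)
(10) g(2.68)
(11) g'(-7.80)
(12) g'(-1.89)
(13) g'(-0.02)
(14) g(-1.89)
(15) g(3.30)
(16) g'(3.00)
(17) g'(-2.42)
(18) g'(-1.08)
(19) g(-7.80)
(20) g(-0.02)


(1) = -0.38
(2) = -0.45
(3) = 0.85
(4) = -0.27
(5) = 0.24
(6) = 0.00
(7) = -1.02
(8) = -8.10
(9) = 0.01
(10) = 0.10
(11) = 0.78
(12) = 0.49
(13) = 0.28
(14) = -0.75
(15) = -0.12
(16) = -0.36
(17) = 0.53
(18) = 0.41
(19) = -4.66
(20) = -0.01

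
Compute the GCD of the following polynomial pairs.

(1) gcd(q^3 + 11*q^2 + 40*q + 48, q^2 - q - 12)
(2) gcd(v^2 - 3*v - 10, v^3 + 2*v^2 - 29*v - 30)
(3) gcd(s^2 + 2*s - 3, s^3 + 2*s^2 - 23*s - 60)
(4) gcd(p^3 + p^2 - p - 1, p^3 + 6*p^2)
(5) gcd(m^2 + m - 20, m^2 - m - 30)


(1) = q + 3
(2) = gcd((v - 5)*(v + 2), (v - 5)*(v + 1)*(v + 6)) = v - 5
(3) = s + 3
(4) = gcd((p - 1)*(p + 1)^2, p^2*(p + 6)) = 1
(5) = m + 5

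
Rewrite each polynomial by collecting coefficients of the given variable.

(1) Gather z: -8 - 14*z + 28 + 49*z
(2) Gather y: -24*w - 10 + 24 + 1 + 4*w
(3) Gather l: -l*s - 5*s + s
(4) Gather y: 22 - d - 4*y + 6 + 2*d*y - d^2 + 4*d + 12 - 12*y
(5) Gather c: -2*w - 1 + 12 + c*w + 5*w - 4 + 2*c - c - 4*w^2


(1) = 35*z + 20
(2) = 15 - 20*w
(3) = -l*s - 4*s
(4) = -d^2 + 3*d + y*(2*d - 16) + 40
(5) = c*(w + 1) - 4*w^2 + 3*w + 7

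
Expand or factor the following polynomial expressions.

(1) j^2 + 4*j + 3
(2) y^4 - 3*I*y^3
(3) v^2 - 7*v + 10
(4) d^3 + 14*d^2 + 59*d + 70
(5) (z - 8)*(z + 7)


(1) = (j + 1)*(j + 3)
(2) = y^3*(y - 3*I)
(3) = (v - 5)*(v - 2)
(4) = (d + 2)*(d + 5)*(d + 7)
(5) = z^2 - z - 56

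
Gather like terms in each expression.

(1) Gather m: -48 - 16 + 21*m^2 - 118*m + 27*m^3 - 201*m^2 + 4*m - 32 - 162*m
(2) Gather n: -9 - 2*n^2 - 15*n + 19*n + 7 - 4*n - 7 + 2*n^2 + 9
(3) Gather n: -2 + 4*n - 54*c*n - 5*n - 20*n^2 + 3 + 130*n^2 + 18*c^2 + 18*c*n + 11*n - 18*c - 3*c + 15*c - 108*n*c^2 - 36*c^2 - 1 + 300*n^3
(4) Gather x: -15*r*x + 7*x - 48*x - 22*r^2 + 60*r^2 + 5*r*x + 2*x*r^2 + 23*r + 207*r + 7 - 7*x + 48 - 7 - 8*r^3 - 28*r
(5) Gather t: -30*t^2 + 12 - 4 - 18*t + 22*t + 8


(1) = 27*m^3 - 180*m^2 - 276*m - 96
(2) = 0
(3) = -18*c^2 - 6*c + 300*n^3 + 110*n^2 + n*(-108*c^2 - 36*c + 10)
(4) = -8*r^3 + 38*r^2 + 202*r + x*(2*r^2 - 10*r - 48) + 48
(5) = -30*t^2 + 4*t + 16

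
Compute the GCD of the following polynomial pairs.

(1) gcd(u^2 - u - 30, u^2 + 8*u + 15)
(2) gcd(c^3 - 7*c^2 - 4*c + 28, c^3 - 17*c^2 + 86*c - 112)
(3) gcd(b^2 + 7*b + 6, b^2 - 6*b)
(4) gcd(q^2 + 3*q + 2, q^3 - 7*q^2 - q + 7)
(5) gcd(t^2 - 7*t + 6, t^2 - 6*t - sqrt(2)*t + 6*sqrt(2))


(1) = gcd((u - 6)*(u + 5), (u + 3)*(u + 5)) = u + 5
(2) = c^2 - 9*c + 14
(3) = 1
(4) = gcd((q + 1)*(q + 2), (q - 7)*(q - 1)*(q + 1)) = q + 1
(5) = t - 6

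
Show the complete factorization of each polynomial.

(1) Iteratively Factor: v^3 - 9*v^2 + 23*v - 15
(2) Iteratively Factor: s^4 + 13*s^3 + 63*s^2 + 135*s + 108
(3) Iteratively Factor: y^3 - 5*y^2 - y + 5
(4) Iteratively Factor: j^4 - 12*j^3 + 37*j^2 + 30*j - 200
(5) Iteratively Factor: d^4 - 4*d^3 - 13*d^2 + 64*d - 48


(1) = (v - 1)*(v^2 - 8*v + 15) = (v - 3)*(v - 1)*(v - 5)
(2) = (s + 3)*(s^3 + 10*s^2 + 33*s + 36) = (s + 3)*(s + 4)*(s^2 + 6*s + 9) = (s + 3)^2*(s + 4)*(s + 3)
(3) = (y - 1)*(y^2 - 4*y - 5) = (y - 1)*(y + 1)*(y - 5)
(4) = (j - 5)*(j^3 - 7*j^2 + 2*j + 40) = (j - 5)*(j - 4)*(j^2 - 3*j - 10) = (j - 5)*(j - 4)*(j + 2)*(j - 5)
(5) = (d + 4)*(d^3 - 8*d^2 + 19*d - 12) = (d - 4)*(d + 4)*(d^2 - 4*d + 3) = (d - 4)*(d - 1)*(d + 4)*(d - 3)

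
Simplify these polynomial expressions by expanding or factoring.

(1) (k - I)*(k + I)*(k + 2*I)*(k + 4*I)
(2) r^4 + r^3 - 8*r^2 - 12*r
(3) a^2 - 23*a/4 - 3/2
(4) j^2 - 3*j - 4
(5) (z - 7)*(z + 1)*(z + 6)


(1) = k^4 + 6*I*k^3 - 7*k^2 + 6*I*k - 8
(2) = r*(r - 3)*(r + 2)^2
(3) = (a - 6)*(a + 1/4)
(4) = (j - 4)*(j + 1)
(5) = z^3 - 43*z - 42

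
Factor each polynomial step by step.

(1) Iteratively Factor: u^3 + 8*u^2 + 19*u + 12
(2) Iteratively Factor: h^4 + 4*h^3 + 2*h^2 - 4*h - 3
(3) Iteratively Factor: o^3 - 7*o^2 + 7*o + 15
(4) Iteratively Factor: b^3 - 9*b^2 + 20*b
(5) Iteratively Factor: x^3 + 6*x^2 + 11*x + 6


(1) = (u + 3)*(u^2 + 5*u + 4) = (u + 1)*(u + 3)*(u + 4)
(2) = (h + 1)*(h^3 + 3*h^2 - h - 3) = (h + 1)^2*(h^2 + 2*h - 3) = (h - 1)*(h + 1)^2*(h + 3)
(3) = (o - 5)*(o^2 - 2*o - 3) = (o - 5)*(o - 3)*(o + 1)
(4) = (b)*(b^2 - 9*b + 20) = b*(b - 5)*(b - 4)
(5) = (x + 2)*(x^2 + 4*x + 3) = (x + 1)*(x + 2)*(x + 3)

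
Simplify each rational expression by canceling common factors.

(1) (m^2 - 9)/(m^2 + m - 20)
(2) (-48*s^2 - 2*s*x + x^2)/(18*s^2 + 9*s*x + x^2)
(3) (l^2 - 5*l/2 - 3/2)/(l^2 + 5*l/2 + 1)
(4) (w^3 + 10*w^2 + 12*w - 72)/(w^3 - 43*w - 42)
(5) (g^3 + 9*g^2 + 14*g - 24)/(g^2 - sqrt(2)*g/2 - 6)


(1) = (m^2 - 9)/(m^2 + m - 20)
(2) = (-8*s + x)/(3*s + x)
(3) = (l - 3)/(l + 2)
(4) = (w^2 + 4*w - 12)/(w^2 - 6*w - 7)
(5) = (2*g^3 + 18*g^2 + 28*g - 48)/(2*g^2 - sqrt(2)*g - 12)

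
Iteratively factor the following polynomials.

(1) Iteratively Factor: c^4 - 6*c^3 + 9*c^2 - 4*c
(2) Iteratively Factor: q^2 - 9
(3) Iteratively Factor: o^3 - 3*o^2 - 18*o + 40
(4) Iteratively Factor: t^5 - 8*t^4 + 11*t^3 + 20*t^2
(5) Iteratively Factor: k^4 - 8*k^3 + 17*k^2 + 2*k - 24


(1) = (c - 1)*(c^3 - 5*c^2 + 4*c) = (c - 1)^2*(c^2 - 4*c) = c*(c - 1)^2*(c - 4)
(2) = (q + 3)*(q - 3)
(3) = (o - 2)*(o^2 - o - 20) = (o - 2)*(o + 4)*(o - 5)
(4) = (t)*(t^4 - 8*t^3 + 11*t^2 + 20*t) = t*(t + 1)*(t^3 - 9*t^2 + 20*t) = t^2*(t + 1)*(t^2 - 9*t + 20) = t^2*(t - 5)*(t + 1)*(t - 4)
(5) = (k + 1)*(k^3 - 9*k^2 + 26*k - 24) = (k - 4)*(k + 1)*(k^2 - 5*k + 6) = (k - 4)*(k - 2)*(k + 1)*(k - 3)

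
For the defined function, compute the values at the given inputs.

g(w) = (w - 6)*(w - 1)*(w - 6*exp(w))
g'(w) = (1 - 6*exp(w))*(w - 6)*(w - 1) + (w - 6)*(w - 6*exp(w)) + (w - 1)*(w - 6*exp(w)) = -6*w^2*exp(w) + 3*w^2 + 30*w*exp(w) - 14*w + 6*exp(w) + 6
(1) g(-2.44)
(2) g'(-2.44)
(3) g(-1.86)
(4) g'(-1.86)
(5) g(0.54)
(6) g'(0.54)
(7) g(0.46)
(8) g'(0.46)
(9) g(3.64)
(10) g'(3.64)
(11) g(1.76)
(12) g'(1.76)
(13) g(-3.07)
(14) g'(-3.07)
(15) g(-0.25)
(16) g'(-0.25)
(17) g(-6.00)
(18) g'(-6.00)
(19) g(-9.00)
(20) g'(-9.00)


(1) = -86.03
(2) = 49.05
(3) = -62.81
(4) = 31.43
(5) = -24.50
(6) = 34.41
(7) = -27.06
(8) = 29.55
(9) = 1401.29
(10) = 1354.76
(11) = 106.71
(12) = 224.40
(13) = -123.61
(14) = 70.63
(15) = -38.46
(16) = 8.23
(17) = -505.25
(18) = 197.03
(19) = -1350.11
(20) = 374.91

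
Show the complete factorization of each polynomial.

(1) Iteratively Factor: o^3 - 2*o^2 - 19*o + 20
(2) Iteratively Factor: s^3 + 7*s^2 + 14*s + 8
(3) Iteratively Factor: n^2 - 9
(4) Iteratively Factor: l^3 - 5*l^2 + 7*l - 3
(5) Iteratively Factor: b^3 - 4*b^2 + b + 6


(1) = (o + 4)*(o^2 - 6*o + 5) = (o - 5)*(o + 4)*(o - 1)
(2) = (s + 1)*(s^2 + 6*s + 8) = (s + 1)*(s + 4)*(s + 2)
(3) = (n + 3)*(n - 3)
(4) = (l - 1)*(l^2 - 4*l + 3) = (l - 1)^2*(l - 3)
(5) = (b - 2)*(b^2 - 2*b - 3) = (b - 2)*(b + 1)*(b - 3)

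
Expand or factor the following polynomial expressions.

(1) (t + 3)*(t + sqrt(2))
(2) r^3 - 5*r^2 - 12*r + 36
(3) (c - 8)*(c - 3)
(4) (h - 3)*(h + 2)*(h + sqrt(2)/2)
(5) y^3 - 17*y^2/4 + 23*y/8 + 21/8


(1) = t^2 + sqrt(2)*t + 3*t + 3*sqrt(2)
(2) = (r - 6)*(r - 2)*(r + 3)
(3) = c^2 - 11*c + 24
(4) = h^3 - h^2 + sqrt(2)*h^2/2 - 6*h - sqrt(2)*h/2 - 3*sqrt(2)
(5) = (y - 3)*(y - 7/4)*(y + 1/2)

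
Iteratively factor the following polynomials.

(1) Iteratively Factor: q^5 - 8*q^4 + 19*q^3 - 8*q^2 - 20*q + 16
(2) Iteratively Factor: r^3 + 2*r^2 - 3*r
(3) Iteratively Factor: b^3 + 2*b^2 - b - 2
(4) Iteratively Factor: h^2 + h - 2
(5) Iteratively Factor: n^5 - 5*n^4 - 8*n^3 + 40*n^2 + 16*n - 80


(1) = (q - 4)*(q^4 - 4*q^3 + 3*q^2 + 4*q - 4) = (q - 4)*(q - 1)*(q^3 - 3*q^2 + 4) = (q - 4)*(q - 2)*(q - 1)*(q^2 - q - 2) = (q - 4)*(q - 2)*(q - 1)*(q + 1)*(q - 2)
(2) = (r - 1)*(r^2 + 3*r) = (r - 1)*(r + 3)*(r)
(3) = (b + 2)*(b^2 - 1) = (b + 1)*(b + 2)*(b - 1)
(4) = (h - 1)*(h + 2)
(5) = (n - 2)*(n^4 - 3*n^3 - 14*n^2 + 12*n + 40) = (n - 2)^2*(n^3 - n^2 - 16*n - 20) = (n - 2)^2*(n + 2)*(n^2 - 3*n - 10) = (n - 5)*(n - 2)^2*(n + 2)*(n + 2)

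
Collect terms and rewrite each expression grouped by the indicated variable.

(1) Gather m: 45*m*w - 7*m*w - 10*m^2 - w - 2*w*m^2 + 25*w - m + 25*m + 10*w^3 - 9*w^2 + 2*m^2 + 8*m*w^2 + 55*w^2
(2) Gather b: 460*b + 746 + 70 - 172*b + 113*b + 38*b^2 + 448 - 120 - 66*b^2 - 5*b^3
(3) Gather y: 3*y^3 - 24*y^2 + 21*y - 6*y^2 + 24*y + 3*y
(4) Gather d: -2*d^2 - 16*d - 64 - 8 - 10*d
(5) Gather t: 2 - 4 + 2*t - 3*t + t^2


(1) = m^2*(-2*w - 8) + m*(8*w^2 + 38*w + 24) + 10*w^3 + 46*w^2 + 24*w
(2) = -5*b^3 - 28*b^2 + 401*b + 1144
(3) = 3*y^3 - 30*y^2 + 48*y
(4) = -2*d^2 - 26*d - 72
(5) = t^2 - t - 2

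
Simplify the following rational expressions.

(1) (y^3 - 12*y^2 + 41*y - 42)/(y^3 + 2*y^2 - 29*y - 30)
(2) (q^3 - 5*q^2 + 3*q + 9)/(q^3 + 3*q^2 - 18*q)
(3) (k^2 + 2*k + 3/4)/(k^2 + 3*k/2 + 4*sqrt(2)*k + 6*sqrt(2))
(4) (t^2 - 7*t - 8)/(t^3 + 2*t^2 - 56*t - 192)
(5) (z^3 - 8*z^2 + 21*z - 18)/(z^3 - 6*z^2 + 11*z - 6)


(1) = (y^3 - 12*y^2 + 41*y - 42)/(y^3 + 2*y^2 - 29*y - 30)
(2) = (q^2 - 2*q - 3)/(q^2 + 6*q)
(3) = (8*k + 4)/(8*k + 32*sqrt(2))
(4) = (t + 1)/(t^2 + 10*t + 24)
(5) = (z - 3)/(z - 1)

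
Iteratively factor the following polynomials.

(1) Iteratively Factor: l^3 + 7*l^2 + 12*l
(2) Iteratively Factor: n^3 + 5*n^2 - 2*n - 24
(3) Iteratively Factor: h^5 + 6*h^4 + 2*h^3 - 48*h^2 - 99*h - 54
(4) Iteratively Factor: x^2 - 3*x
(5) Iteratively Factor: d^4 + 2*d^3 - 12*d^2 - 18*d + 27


(1) = (l + 4)*(l^2 + 3*l) = l*(l + 4)*(l + 3)
(2) = (n - 2)*(n^2 + 7*n + 12) = (n - 2)*(n + 4)*(n + 3)
(3) = (h + 3)*(h^4 + 3*h^3 - 7*h^2 - 27*h - 18) = (h + 3)^2*(h^3 - 7*h - 6) = (h - 3)*(h + 3)^2*(h^2 + 3*h + 2) = (h - 3)*(h + 2)*(h + 3)^2*(h + 1)
(4) = (x - 3)*(x)
(5) = (d - 3)*(d^3 + 5*d^2 + 3*d - 9) = (d - 3)*(d - 1)*(d^2 + 6*d + 9) = (d - 3)*(d - 1)*(d + 3)*(d + 3)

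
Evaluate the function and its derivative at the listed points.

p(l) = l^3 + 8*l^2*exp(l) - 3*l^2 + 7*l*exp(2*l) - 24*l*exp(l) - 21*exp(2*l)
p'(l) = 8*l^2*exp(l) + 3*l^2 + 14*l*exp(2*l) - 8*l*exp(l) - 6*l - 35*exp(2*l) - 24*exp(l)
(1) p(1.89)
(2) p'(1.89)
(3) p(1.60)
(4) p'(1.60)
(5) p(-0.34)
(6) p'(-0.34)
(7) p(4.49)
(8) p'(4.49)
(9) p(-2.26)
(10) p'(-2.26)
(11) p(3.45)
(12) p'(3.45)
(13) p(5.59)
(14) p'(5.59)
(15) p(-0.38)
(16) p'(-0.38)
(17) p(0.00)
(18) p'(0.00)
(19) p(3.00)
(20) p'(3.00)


(1) = -455.51
(2) = -444.60
(3) = -332.76
(4) = -391.86
(5) = -5.76
(6) = -32.24
(7) = 87641.54
(8) = 230348.69
(9) = -17.34
(10) = 31.80
(11) = 3522.26
(12) = 14586.31
(13) = 1330692.58
(14) = 3149570.23
(15) = -4.53
(16) = -29.69
(17) = -21.00
(18) = -59.00
(19) = 0.00
(20) = 3315.05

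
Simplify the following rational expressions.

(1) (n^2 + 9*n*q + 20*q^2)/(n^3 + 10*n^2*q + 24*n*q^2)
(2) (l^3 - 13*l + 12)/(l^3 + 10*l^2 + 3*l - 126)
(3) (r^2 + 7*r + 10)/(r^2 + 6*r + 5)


(1) = (n + 5*q)/(n^2 + 6*n*q)
(2) = (l^2 + 3*l - 4)/(l^2 + 13*l + 42)
(3) = (r + 2)/(r + 1)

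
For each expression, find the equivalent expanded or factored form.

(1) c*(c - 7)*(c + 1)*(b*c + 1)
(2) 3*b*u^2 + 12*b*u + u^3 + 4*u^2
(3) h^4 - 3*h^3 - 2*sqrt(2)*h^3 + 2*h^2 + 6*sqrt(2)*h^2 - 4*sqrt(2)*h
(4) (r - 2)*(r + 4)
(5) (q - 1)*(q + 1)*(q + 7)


(1) = b*c^4 - 6*b*c^3 - 7*b*c^2 + c^3 - 6*c^2 - 7*c
(2) = u*(3*b + u)*(u + 4)
(3) = h*(h - 2)*(h - 1)*(h - 2*sqrt(2))
(4) = r^2 + 2*r - 8
(5) = q^3 + 7*q^2 - q - 7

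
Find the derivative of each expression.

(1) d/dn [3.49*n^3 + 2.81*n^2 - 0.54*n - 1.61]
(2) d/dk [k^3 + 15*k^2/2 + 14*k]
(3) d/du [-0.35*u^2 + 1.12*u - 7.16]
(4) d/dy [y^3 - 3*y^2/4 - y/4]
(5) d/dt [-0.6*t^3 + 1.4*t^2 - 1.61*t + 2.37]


(1) = 10.47*n^2 + 5.62*n - 0.54
(2) = 3*k^2 + 15*k + 14
(3) = 1.12 - 0.7*u
(4) = 3*y^2 - 3*y/2 - 1/4
(5) = -1.8*t^2 + 2.8*t - 1.61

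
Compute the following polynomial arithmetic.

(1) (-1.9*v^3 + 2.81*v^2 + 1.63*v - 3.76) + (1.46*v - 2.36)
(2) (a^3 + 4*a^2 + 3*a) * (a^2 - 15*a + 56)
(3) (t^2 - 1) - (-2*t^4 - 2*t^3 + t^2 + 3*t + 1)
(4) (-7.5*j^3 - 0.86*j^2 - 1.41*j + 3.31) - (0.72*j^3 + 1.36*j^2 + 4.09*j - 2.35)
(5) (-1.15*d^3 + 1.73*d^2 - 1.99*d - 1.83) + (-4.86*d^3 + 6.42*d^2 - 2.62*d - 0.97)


(1) = -1.9*v^3 + 2.81*v^2 + 3.09*v - 6.12
(2) = a^5 - 11*a^4 - a^3 + 179*a^2 + 168*a
(3) = 2*t^4 + 2*t^3 - 3*t - 2
(4) = -8.22*j^3 - 2.22*j^2 - 5.5*j + 5.66
(5) = -6.01*d^3 + 8.15*d^2 - 4.61*d - 2.8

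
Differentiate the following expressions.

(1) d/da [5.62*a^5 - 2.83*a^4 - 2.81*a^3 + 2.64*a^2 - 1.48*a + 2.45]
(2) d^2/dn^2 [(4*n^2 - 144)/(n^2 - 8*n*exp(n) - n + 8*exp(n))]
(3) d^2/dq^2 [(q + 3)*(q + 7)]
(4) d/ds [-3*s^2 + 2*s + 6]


(1) = 28.1*a^4 - 11.32*a^3 - 8.43*a^2 + 5.28*a - 1.48
(2) = 8*((n^2 - 36)*(8*n*exp(n) - 2*n + 1)^2 + (2*n*(8*n*exp(n) - 2*n + 1) + (n^2 - 36)*(4*n*exp(n) + 4*exp(n) - 1))*(n^2 - 8*n*exp(n) - n + 8*exp(n)) + (n^2 - 8*n*exp(n) - n + 8*exp(n))^2)/(n^2 - 8*n*exp(n) - n + 8*exp(n))^3
(3) = 2
(4) = 2 - 6*s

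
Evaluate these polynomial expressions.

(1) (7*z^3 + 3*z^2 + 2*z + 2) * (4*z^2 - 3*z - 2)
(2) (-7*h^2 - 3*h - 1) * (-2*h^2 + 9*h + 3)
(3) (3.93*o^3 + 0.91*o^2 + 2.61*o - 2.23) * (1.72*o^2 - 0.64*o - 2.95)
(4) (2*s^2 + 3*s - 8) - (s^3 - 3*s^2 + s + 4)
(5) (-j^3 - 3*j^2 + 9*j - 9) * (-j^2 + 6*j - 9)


(1) = 28*z^5 - 9*z^4 - 15*z^3 - 4*z^2 - 10*z - 4
(2) = 14*h^4 - 57*h^3 - 46*h^2 - 18*h - 3
(3) = 6.7596*o^5 - 0.95*o^4 - 7.6867*o^3 - 8.1905*o^2 - 6.2723*o + 6.5785
(4) = -s^3 + 5*s^2 + 2*s - 12
(5) = j^5 - 3*j^4 - 18*j^3 + 90*j^2 - 135*j + 81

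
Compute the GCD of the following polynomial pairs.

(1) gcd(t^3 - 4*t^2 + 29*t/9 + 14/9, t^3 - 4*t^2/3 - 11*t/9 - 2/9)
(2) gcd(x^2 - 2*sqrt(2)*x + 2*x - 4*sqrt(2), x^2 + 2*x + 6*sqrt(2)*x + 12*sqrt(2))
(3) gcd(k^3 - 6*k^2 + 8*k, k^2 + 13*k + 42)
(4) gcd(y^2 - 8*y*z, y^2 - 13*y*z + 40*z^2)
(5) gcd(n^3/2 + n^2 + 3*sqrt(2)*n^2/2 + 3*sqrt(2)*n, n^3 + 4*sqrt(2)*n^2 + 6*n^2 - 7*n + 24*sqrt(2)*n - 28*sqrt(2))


(1) = gcd((t - 7/3)*(t - 2)*(t + 1/3), (t - 2)*(t + 1/3)^2) = t^2 - 5*t/3 - 2/3
(2) = gcd((x + 2)*(x - 2*sqrt(2)), (x + 2)*(x + 6*sqrt(2))) = x + 2
(3) = gcd(k*(k - 4)*(k - 2), (k + 6)*(k + 7)) = 1
(4) = gcd(y*(y - 8*z), (y - 8*z)*(y - 5*z)) = y - 8*z
(5) = 1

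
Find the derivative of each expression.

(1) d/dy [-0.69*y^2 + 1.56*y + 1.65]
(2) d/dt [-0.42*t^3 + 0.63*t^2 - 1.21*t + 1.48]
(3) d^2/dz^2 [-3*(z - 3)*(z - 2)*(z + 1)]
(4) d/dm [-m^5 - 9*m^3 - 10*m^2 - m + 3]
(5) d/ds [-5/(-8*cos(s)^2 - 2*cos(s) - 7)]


(1) = 1.56 - 1.38*y
(2) = -1.26*t^2 + 1.26*t - 1.21
(3) = 24 - 18*z
(4) = -5*m^4 - 27*m^2 - 20*m - 1
(5) = 10*(8*cos(s) + 1)*sin(s)/(8*cos(s)^2 + 2*cos(s) + 7)^2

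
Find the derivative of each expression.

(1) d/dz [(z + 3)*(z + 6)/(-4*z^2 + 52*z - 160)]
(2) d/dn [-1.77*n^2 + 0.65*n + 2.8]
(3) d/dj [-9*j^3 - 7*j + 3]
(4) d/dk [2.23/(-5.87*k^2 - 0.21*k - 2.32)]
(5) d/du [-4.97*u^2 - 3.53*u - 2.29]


(1) = 11*(z^2 - 2*z - 27)/(2*(z^4 - 26*z^3 + 249*z^2 - 1040*z + 1600))
(2) = 0.65 - 3.54*n
(3) = -27*j^2 - 7
(4) = (26.1802*k + 0.4683)/(5.87*k^2 + 0.21*k + 2.32)^2
(5) = -9.94*u - 3.53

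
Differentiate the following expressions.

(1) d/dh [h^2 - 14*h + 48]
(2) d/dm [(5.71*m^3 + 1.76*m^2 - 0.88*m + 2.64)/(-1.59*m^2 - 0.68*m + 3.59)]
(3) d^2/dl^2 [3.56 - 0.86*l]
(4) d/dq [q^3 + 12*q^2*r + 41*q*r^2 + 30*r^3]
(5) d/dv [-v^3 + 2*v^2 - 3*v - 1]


(1) = 2*h - 14
(2) = (-9.0789*m^4 - 7.7656*m^3 + 58.9007*m^2 + 21.032*m - 1.364)/(2.5281*m^4 + 2.1624*m^3 - 10.9538*m^2 - 4.8824*m + 12.8881)
(3) = 0
(4) = 3*q^2 + 24*q*r + 41*r^2
(5) = -3*v^2 + 4*v - 3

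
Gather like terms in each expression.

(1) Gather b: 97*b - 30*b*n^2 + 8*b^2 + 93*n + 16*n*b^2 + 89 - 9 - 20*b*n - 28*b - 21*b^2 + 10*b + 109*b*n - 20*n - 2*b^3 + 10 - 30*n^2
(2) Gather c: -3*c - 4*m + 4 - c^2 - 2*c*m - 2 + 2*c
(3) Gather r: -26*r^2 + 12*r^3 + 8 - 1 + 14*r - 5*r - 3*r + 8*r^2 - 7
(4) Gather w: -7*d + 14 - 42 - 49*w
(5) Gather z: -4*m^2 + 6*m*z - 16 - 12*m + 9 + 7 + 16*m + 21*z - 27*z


(1) = -2*b^3 + b^2*(16*n - 13) + b*(-30*n^2 + 89*n + 79) - 30*n^2 + 73*n + 90
(2) = -c^2 + c*(-2*m - 1) - 4*m + 2
(3) = 12*r^3 - 18*r^2 + 6*r
(4) = -7*d - 49*w - 28
(5) = -4*m^2 + 4*m + z*(6*m - 6)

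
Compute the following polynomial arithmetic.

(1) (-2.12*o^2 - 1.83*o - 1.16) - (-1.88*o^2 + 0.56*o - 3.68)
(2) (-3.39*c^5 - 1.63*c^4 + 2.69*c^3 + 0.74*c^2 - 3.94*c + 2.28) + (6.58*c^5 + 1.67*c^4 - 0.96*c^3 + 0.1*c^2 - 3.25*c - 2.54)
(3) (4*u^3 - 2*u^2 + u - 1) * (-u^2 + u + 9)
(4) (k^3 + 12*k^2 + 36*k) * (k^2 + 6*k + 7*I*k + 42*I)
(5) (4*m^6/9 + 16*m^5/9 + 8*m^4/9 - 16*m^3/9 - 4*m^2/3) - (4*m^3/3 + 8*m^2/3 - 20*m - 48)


(1) = -0.24*o^2 - 2.39*o + 2.52
(2) = 3.19*c^5 + 0.04*c^4 + 1.73*c^3 + 0.84*c^2 - 7.19*c - 0.26
(3) = -4*u^5 + 6*u^4 + 33*u^3 - 16*u^2 + 8*u - 9
(4) = k^5 + 18*k^4 + 7*I*k^4 + 108*k^3 + 126*I*k^3 + 216*k^2 + 756*I*k^2 + 1512*I*k
(5) = 4*m^6/9 + 16*m^5/9 + 8*m^4/9 - 28*m^3/9 - 4*m^2 + 20*m + 48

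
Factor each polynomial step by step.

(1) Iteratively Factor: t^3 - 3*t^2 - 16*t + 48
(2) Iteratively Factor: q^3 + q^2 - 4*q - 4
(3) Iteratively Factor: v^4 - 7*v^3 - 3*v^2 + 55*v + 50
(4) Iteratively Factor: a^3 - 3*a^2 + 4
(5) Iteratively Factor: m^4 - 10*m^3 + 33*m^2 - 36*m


(1) = (t - 4)*(t^2 + t - 12) = (t - 4)*(t + 4)*(t - 3)
(2) = (q - 2)*(q^2 + 3*q + 2) = (q - 2)*(q + 1)*(q + 2)
(3) = (v - 5)*(v^3 - 2*v^2 - 13*v - 10) = (v - 5)^2*(v^2 + 3*v + 2) = (v - 5)^2*(v + 2)*(v + 1)
(4) = (a + 1)*(a^2 - 4*a + 4) = (a - 2)*(a + 1)*(a - 2)
(5) = (m - 3)*(m^3 - 7*m^2 + 12*m) = m*(m - 3)*(m^2 - 7*m + 12) = m*(m - 4)*(m - 3)*(m - 3)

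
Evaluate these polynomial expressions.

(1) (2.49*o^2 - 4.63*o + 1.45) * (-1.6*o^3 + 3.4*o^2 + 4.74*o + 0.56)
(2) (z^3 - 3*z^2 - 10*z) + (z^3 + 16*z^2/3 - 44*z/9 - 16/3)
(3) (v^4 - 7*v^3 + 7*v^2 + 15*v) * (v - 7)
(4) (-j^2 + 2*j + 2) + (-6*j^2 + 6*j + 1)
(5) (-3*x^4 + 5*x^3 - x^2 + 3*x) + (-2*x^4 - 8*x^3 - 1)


(1) = -3.984*o^5 + 15.874*o^4 - 6.2594*o^3 - 15.6218*o^2 + 4.2802*o + 0.812
(2) = 2*z^3 + 7*z^2/3 - 134*z/9 - 16/3
(3) = v^5 - 14*v^4 + 56*v^3 - 34*v^2 - 105*v
(4) = -7*j^2 + 8*j + 3
(5) = -5*x^4 - 3*x^3 - x^2 + 3*x - 1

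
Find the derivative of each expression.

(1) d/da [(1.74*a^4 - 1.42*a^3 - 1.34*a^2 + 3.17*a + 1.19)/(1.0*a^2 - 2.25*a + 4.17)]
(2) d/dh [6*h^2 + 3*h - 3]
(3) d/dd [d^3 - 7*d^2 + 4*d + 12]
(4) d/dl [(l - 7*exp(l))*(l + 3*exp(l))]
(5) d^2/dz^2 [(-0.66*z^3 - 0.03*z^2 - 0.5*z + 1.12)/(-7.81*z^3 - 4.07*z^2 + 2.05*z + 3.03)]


(1) = (3.48*a^5 - 13.165*a^4 + 35.4132*a^3 - 17.9192*a^2 - 13.5556*a + 15.8964)/(1.0*a^4 - 4.5*a^3 + 13.4025*a^2 - 18.765*a + 17.3889)
(2) = 12*h + 3
(3) = 3*d^2 - 14*d + 4
(4) = -4*l*exp(l) + 2*l - 42*exp(2*l) - 4*exp(l)
(5) = (-38.298678*z^6 + 246.38988*z^5 - 534.124338*z^4 - 504.776976*z^3 + 165.07755*z^2 - 29.603112*z - 42.69815)/(476.379541*z^9 + 744.762381*z^8 + 12.989592*z^7 - 878.011816*z^6 - 581.291766*z^5 + 191.808474*z^4 + 358.178192*z^3 + 73.898064*z^2 - 56.462535*z - 27.818127)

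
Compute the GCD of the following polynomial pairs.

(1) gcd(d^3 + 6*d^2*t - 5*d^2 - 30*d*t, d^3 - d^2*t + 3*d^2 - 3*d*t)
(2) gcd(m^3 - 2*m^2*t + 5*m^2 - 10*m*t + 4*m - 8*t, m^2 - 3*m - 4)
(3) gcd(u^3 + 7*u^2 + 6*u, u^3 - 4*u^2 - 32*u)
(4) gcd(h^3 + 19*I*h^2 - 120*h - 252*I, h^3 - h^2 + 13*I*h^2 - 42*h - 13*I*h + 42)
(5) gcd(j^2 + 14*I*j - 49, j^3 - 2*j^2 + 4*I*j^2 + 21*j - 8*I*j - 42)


(1) = d
(2) = m + 1
(3) = gcd(u*(u + 1)*(u + 6), u*(u - 8)*(u + 4)) = u
(4) = h^2 + 13*I*h - 42
(5) = j + 7*I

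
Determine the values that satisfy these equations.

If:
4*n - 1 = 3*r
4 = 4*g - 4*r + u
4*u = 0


Then:
g = r + 1
n = 3*r/4 + 1/4
u = 0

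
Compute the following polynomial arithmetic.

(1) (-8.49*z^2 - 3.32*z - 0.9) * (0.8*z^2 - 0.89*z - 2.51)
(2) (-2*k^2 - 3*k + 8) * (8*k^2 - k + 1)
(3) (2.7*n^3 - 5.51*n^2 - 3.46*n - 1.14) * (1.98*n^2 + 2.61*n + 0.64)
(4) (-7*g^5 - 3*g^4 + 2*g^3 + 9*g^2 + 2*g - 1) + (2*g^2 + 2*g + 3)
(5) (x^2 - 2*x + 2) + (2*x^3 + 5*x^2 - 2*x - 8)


(1) = -6.792*z^4 + 4.9001*z^3 + 23.5447*z^2 + 9.1342*z + 2.259
(2) = -16*k^4 - 22*k^3 + 65*k^2 - 11*k + 8
(3) = 5.346*n^5 - 3.8628*n^4 - 19.5039*n^3 - 14.8142*n^2 - 5.1898*n - 0.7296
(4) = -7*g^5 - 3*g^4 + 2*g^3 + 11*g^2 + 4*g + 2
(5) = 2*x^3 + 6*x^2 - 4*x - 6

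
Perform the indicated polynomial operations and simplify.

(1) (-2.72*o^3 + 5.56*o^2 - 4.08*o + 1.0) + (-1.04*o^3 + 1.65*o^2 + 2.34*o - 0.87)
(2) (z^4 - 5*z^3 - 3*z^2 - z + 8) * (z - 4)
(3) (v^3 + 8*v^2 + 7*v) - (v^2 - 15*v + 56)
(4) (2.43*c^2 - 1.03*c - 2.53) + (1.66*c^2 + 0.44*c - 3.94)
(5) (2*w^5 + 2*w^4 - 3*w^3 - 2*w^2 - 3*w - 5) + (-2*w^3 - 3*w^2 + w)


(1) = -3.76*o^3 + 7.21*o^2 - 1.74*o + 0.13
(2) = z^5 - 9*z^4 + 17*z^3 + 11*z^2 + 12*z - 32
(3) = v^3 + 7*v^2 + 22*v - 56
(4) = 4.09*c^2 - 0.59*c - 6.47
(5) = 2*w^5 + 2*w^4 - 5*w^3 - 5*w^2 - 2*w - 5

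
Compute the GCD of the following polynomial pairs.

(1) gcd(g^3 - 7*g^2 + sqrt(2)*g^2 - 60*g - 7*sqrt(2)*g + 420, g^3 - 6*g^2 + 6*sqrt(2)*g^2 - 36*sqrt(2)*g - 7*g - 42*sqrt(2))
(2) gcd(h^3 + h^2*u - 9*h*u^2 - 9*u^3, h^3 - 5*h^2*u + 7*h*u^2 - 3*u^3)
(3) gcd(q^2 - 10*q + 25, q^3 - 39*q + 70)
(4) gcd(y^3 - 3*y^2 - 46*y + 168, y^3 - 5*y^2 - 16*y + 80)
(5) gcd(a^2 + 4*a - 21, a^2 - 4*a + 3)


(1) = gcd((g - 7)*(g - 5*sqrt(2))*(g + 6*sqrt(2)), (g - 7)*(g + 1)*(g + 6*sqrt(2))) = g^2 + g*(-7 + 6*sqrt(2)) - 42*sqrt(2)
(2) = gcd((h - 3*u)*(h + u)*(h + 3*u), (h - 3*u)*(h - u)^2) = -h + 3*u
(3) = gcd((q - 5)^2, (q - 5)*(q - 2)*(q + 7)) = q - 5
(4) = gcd((y - 6)*(y - 4)*(y + 7), (y - 5)*(y - 4)*(y + 4)) = y - 4
(5) = gcd((a - 3)*(a + 7), (a - 3)*(a - 1)) = a - 3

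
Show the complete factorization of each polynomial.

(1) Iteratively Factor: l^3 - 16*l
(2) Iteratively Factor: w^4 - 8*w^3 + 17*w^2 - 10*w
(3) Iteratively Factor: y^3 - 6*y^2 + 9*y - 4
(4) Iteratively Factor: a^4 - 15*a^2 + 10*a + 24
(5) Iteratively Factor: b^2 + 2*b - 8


(1) = (l)*(l^2 - 16) = l*(l - 4)*(l + 4)
(2) = (w - 1)*(w^3 - 7*w^2 + 10*w) = (w - 2)*(w - 1)*(w^2 - 5*w) = (w - 5)*(w - 2)*(w - 1)*(w)
(3) = (y - 1)*(y^2 - 5*y + 4) = (y - 1)^2*(y - 4)
(4) = (a + 4)*(a^3 - 4*a^2 + a + 6) = (a - 3)*(a + 4)*(a^2 - a - 2) = (a - 3)*(a - 2)*(a + 4)*(a + 1)
(5) = (b - 2)*(b + 4)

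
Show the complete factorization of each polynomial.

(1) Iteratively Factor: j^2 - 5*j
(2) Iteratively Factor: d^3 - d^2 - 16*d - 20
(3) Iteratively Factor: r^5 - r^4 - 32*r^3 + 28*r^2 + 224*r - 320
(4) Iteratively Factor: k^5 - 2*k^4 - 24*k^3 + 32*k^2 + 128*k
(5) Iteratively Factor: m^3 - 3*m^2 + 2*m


(1) = (j)*(j - 5)
(2) = (d + 2)*(d^2 - 3*d - 10) = (d + 2)^2*(d - 5)
(3) = (r + 4)*(r^4 - 5*r^3 - 12*r^2 + 76*r - 80) = (r - 5)*(r + 4)*(r^3 - 12*r + 16) = (r - 5)*(r - 2)*(r + 4)*(r^2 + 2*r - 8) = (r - 5)*(r - 2)^2*(r + 4)*(r + 4)
(4) = (k - 4)*(k^4 + 2*k^3 - 16*k^2 - 32*k) = (k - 4)*(k + 4)*(k^3 - 2*k^2 - 8*k) = k*(k - 4)*(k + 4)*(k^2 - 2*k - 8) = k*(k - 4)*(k + 2)*(k + 4)*(k - 4)
(5) = (m - 1)*(m^2 - 2*m) = (m - 2)*(m - 1)*(m)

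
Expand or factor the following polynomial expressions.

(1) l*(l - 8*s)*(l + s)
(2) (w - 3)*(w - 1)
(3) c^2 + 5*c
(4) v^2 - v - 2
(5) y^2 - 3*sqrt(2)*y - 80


(1) = l^3 - 7*l^2*s - 8*l*s^2
(2) = w^2 - 4*w + 3
(3) = c*(c + 5)
(4) = (v - 2)*(v + 1)
(5) = (y - 8*sqrt(2))*(y + 5*sqrt(2))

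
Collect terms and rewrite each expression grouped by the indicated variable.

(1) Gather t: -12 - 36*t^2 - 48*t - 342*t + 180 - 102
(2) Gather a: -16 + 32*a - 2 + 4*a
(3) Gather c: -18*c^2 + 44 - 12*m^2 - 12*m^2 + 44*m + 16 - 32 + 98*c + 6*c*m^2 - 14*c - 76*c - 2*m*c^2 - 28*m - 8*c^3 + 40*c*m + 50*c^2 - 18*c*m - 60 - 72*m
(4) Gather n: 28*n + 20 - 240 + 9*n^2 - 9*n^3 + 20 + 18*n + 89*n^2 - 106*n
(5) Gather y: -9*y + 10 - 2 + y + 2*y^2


(1) = -36*t^2 - 390*t + 66
(2) = 36*a - 18
(3) = -8*c^3 + c^2*(32 - 2*m) + c*(6*m^2 + 22*m + 8) - 24*m^2 - 56*m - 32
(4) = -9*n^3 + 98*n^2 - 60*n - 200
(5) = 2*y^2 - 8*y + 8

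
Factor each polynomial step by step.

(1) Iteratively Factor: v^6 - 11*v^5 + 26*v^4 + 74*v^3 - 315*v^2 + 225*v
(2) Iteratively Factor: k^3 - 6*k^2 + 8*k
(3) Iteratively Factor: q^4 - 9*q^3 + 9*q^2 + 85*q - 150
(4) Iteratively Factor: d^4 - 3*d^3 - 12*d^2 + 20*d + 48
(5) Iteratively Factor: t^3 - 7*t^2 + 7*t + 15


(1) = (v - 3)*(v^5 - 8*v^4 + 2*v^3 + 80*v^2 - 75*v) = (v - 5)*(v - 3)*(v^4 - 3*v^3 - 13*v^2 + 15*v) = v*(v - 5)*(v - 3)*(v^3 - 3*v^2 - 13*v + 15) = v*(v - 5)*(v - 3)*(v - 1)*(v^2 - 2*v - 15) = v*(v - 5)*(v - 3)*(v - 1)*(v + 3)*(v - 5)
(2) = (k - 2)*(k^2 - 4*k) = (k - 4)*(k - 2)*(k)
(3) = (q - 5)*(q^3 - 4*q^2 - 11*q + 30) = (q - 5)^2*(q^2 + q - 6) = (q - 5)^2*(q - 2)*(q + 3)
(4) = (d - 4)*(d^3 + d^2 - 8*d - 12) = (d - 4)*(d + 2)*(d^2 - d - 6) = (d - 4)*(d - 3)*(d + 2)*(d + 2)
(5) = (t + 1)*(t^2 - 8*t + 15) = (t - 5)*(t + 1)*(t - 3)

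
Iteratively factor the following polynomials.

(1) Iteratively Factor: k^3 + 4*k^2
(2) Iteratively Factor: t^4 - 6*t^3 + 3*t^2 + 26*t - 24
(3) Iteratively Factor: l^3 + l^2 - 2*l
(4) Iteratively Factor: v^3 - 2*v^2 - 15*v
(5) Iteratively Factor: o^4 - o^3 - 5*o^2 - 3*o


(1) = (k)*(k^2 + 4*k) = k^2*(k + 4)
(2) = (t - 1)*(t^3 - 5*t^2 - 2*t + 24) = (t - 4)*(t - 1)*(t^2 - t - 6) = (t - 4)*(t - 3)*(t - 1)*(t + 2)
(3) = (l - 1)*(l^2 + 2*l) = (l - 1)*(l + 2)*(l)
(4) = (v + 3)*(v^2 - 5*v) = (v - 5)*(v + 3)*(v)
(5) = (o + 1)*(o^3 - 2*o^2 - 3*o) = (o - 3)*(o + 1)*(o^2 + o) = o*(o - 3)*(o + 1)*(o + 1)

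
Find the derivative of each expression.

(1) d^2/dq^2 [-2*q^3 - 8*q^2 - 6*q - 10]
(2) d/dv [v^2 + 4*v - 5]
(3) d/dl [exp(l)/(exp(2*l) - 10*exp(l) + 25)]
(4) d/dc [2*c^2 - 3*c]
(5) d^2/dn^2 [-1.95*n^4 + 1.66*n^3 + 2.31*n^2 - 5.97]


(1) = -12*q - 16
(2) = 2*v + 4
(3) = (-exp(l) - 5)*exp(l)/(exp(3*l) - 15*exp(2*l) + 75*exp(l) - 125)
(4) = 4*c - 3
(5) = -23.4*n^2 + 9.96*n + 4.62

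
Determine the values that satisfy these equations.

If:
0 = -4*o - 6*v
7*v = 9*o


Then:
o = 0
v = 0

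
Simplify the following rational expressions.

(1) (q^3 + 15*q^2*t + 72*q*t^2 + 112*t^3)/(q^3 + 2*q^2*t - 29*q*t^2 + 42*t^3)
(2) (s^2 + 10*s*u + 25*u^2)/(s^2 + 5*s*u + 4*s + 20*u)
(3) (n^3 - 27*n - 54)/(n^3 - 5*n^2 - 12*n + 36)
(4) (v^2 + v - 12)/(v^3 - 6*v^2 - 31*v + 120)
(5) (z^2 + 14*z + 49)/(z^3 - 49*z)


(1) = (q^2 + 8*q*t + 16*t^2)/(q^2 - 5*q*t + 6*t^2)
(2) = (s + 5*u)/(s + 4)
(3) = (n + 3)/(n - 2)
(4) = (v + 4)/(v^2 - 3*v - 40)
(5) = (z + 7)/(z^2 - 7*z)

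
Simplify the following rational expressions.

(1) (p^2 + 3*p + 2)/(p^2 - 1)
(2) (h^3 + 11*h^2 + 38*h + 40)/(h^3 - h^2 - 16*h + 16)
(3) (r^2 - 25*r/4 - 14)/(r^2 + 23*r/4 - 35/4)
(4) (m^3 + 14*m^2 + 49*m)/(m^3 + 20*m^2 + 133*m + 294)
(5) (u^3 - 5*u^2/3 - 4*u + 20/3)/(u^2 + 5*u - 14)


(1) = (p + 2)/(p - 1)
(2) = (h^2 + 7*h + 10)/(h^2 - 5*h + 4)
(3) = (4*r^2 - 25*r - 56)/(4*r^2 + 23*r - 35)
(4) = m/(m + 6)
(5) = (3*u^2 + u - 10)/(3*u + 21)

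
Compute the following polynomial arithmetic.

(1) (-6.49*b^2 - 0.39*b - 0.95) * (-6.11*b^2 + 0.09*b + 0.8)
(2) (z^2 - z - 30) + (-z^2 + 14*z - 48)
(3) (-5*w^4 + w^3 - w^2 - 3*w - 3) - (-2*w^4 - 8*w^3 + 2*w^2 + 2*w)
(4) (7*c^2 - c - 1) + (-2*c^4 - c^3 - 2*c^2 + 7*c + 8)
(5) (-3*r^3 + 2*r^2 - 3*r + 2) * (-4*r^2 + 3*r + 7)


(1) = 39.6539*b^4 + 1.7988*b^3 + 0.5774*b^2 - 0.3975*b - 0.76
(2) = 13*z - 78
(3) = -3*w^4 + 9*w^3 - 3*w^2 - 5*w - 3
(4) = -2*c^4 - c^3 + 5*c^2 + 6*c + 7
(5) = 12*r^5 - 17*r^4 - 3*r^3 - 3*r^2 - 15*r + 14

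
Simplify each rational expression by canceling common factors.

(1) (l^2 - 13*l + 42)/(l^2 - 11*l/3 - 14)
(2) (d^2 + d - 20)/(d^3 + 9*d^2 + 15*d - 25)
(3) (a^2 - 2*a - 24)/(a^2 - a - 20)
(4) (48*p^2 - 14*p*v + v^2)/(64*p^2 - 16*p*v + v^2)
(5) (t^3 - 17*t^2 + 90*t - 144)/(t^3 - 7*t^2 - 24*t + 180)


(1) = (3*l - 21)/(3*l + 7)
(2) = (d - 4)/(d^2 + 4*d - 5)
(3) = (a - 6)/(a - 5)
(4) = (6*p - v)/(8*p - v)
(5) = (t^2 - 11*t + 24)/(t^2 - t - 30)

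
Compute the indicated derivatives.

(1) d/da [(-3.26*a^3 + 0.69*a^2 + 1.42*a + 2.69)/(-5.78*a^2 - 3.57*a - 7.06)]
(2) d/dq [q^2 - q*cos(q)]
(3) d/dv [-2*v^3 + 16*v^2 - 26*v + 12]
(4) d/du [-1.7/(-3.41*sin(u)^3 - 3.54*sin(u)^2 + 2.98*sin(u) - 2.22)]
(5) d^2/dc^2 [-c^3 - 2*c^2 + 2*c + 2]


(1) = (18.8428*a^4 + 23.2764*a^3 + 74.7911*a^2 + 21.3536*a - 0.4219)/(33.4084*a^4 + 41.2692*a^3 + 94.3585*a^2 + 50.4084*a + 49.8436)
(2) = q*sin(q) + 2*q - cos(q)
(3) = -6*v^2 + 32*v - 26
(4) = (-17.391*sin(u)^2 - 12.036*sin(u) + 5.066)*cos(u)/(3.41*sin(u)^3 + 3.54*sin(u)^2 - 2.98*sin(u) + 2.22)^2
(5) = -6*c - 4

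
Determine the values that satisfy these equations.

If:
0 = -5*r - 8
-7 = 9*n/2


Then:
n = -14/9
r = -8/5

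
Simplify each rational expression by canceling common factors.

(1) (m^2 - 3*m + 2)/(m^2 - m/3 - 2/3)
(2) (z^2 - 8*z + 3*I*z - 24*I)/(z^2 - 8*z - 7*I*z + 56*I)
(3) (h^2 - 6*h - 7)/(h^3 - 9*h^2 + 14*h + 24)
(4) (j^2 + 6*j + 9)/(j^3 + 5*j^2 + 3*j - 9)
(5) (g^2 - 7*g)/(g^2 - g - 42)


(1) = (3*m - 6)/(3*m + 2)
(2) = (z + 3*I)/(z - 7*I)
(3) = (h - 7)/(h^2 - 10*h + 24)
(4) = 1/(j - 1)
(5) = g/(g + 6)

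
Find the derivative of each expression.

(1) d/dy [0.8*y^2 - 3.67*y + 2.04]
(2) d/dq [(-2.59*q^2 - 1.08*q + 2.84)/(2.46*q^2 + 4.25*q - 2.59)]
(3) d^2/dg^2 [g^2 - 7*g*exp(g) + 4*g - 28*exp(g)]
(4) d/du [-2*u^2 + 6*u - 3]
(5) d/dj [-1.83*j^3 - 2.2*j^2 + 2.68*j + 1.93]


(1) = 1.6*y - 3.67
(2) = (-8.3507*q^2 - 0.5566*q - 9.2728)/(6.0516*q^4 + 20.91*q^3 + 5.3197*q^2 - 22.015*q + 6.7081)
(3) = -7*g*exp(g) - 42*exp(g) + 2
(4) = 6 - 4*u
(5) = -5.49*j^2 - 4.4*j + 2.68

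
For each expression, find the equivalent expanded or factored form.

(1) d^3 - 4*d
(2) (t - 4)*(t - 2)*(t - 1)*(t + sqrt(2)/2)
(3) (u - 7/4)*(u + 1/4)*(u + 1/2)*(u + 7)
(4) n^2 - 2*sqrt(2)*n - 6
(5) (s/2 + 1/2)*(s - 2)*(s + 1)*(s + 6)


(1) = d*(d - 2)*(d + 2)
(2) = t^4 - 7*t^3 + sqrt(2)*t^3/2 - 7*sqrt(2)*t^2/2 + 14*t^2 - 8*t + 7*sqrt(2)*t - 4*sqrt(2)
(3) = u^4 + 6*u^3 - 131*u^2/16 - 273*u/32 - 49/32
(4) = (n - 3*sqrt(2))*(n + sqrt(2))
(5) = s^4/2 + 3*s^3 - 3*s^2/2 - 10*s - 6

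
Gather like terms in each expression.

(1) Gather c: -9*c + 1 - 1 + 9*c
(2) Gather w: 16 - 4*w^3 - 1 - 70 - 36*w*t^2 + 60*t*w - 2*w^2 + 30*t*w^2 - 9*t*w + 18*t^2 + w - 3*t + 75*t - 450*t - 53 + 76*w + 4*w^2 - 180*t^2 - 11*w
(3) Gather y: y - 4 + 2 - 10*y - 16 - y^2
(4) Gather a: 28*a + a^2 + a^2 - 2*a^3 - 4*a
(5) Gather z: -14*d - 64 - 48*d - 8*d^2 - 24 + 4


(1) = 0
(2) = -162*t^2 - 378*t - 4*w^3 + w^2*(30*t + 2) + w*(-36*t^2 + 51*t + 66) - 108
(3) = -y^2 - 9*y - 18
(4) = -2*a^3 + 2*a^2 + 24*a
(5) = -8*d^2 - 62*d - 84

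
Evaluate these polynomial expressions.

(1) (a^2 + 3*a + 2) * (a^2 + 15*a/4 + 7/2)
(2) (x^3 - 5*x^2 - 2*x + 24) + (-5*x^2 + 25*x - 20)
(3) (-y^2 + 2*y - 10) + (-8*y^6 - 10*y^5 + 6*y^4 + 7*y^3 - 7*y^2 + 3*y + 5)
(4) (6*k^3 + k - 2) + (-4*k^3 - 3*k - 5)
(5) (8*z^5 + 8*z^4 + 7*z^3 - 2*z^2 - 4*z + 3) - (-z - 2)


(1) = a^4 + 27*a^3/4 + 67*a^2/4 + 18*a + 7
(2) = x^3 - 10*x^2 + 23*x + 4
(3) = -8*y^6 - 10*y^5 + 6*y^4 + 7*y^3 - 8*y^2 + 5*y - 5
(4) = 2*k^3 - 2*k - 7
(5) = 8*z^5 + 8*z^4 + 7*z^3 - 2*z^2 - 3*z + 5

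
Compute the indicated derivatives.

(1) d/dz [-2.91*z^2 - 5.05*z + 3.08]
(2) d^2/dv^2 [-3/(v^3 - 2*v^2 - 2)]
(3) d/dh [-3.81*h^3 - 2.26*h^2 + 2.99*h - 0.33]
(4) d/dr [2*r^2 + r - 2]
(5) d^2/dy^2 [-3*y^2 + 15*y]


(1) = -5.82*z - 5.05
(2) = 6*(v^2*(3*v - 4)^2 + (3*v - 2)*(-v^3 + 2*v^2 + 2))/(-v^3 + 2*v^2 + 2)^3
(3) = -11.43*h^2 - 4.52*h + 2.99
(4) = 4*r + 1
(5) = -6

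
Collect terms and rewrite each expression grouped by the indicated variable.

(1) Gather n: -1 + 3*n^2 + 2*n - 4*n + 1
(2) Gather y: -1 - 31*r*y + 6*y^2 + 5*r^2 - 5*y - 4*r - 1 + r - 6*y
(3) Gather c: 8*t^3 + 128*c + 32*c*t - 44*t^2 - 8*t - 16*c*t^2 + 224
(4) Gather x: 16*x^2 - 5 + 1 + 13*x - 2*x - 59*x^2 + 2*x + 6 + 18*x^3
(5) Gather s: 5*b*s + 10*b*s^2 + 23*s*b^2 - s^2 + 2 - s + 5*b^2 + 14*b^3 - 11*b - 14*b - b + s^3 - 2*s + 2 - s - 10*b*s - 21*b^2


(1) = 3*n^2 - 2*n
(2) = 5*r^2 - 3*r + 6*y^2 + y*(-31*r - 11) - 2
(3) = c*(-16*t^2 + 32*t + 128) + 8*t^3 - 44*t^2 - 8*t + 224
(4) = 18*x^3 - 43*x^2 + 13*x + 2
(5) = 14*b^3 - 16*b^2 - 26*b + s^3 + s^2*(10*b - 1) + s*(23*b^2 - 5*b - 4) + 4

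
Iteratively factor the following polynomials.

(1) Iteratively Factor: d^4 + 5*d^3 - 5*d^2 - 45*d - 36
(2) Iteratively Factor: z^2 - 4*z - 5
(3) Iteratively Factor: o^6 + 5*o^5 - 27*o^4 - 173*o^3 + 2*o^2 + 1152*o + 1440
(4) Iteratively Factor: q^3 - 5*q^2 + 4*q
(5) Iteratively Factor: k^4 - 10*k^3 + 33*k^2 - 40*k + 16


(1) = (d + 1)*(d^3 + 4*d^2 - 9*d - 36) = (d - 3)*(d + 1)*(d^2 + 7*d + 12) = (d - 3)*(d + 1)*(d + 4)*(d + 3)
(2) = (z - 5)*(z + 1)
(3) = (o - 3)*(o^5 + 8*o^4 - 3*o^3 - 182*o^2 - 544*o - 480) = (o - 5)*(o - 3)*(o^4 + 13*o^3 + 62*o^2 + 128*o + 96) = (o - 5)*(o - 3)*(o + 4)*(o^3 + 9*o^2 + 26*o + 24) = (o - 5)*(o - 3)*(o + 4)^2*(o^2 + 5*o + 6) = (o - 5)*(o - 3)*(o + 3)*(o + 4)^2*(o + 2)
(4) = (q - 1)*(q^2 - 4*q) = q*(q - 1)*(q - 4)
(5) = (k - 1)*(k^3 - 9*k^2 + 24*k - 16) = (k - 4)*(k - 1)*(k^2 - 5*k + 4) = (k - 4)^2*(k - 1)*(k - 1)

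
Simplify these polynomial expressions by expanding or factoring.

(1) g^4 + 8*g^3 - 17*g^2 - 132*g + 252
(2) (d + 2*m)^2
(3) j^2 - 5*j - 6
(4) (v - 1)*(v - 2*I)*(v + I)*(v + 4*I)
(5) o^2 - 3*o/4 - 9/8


(1) = (g - 3)*(g - 2)*(g + 6)*(g + 7)
(2) = d^2 + 4*d*m + 4*m^2
(3) = (j - 6)*(j + 1)
(4) = v^4 - v^3 + 3*I*v^3 + 6*v^2 - 3*I*v^2 - 6*v + 8*I*v - 8*I
(5) = (o - 3/2)*(o + 3/4)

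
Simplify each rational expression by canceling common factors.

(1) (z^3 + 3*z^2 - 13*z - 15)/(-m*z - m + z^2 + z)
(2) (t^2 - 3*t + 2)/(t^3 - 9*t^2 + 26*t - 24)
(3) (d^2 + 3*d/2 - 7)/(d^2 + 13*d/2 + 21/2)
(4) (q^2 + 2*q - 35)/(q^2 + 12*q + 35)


(1) = (z^2 + 2*z - 15)/(-m + z)
(2) = (t - 1)/(t^2 - 7*t + 12)
(3) = (d - 2)/(d + 3)
(4) = (q - 5)/(q + 5)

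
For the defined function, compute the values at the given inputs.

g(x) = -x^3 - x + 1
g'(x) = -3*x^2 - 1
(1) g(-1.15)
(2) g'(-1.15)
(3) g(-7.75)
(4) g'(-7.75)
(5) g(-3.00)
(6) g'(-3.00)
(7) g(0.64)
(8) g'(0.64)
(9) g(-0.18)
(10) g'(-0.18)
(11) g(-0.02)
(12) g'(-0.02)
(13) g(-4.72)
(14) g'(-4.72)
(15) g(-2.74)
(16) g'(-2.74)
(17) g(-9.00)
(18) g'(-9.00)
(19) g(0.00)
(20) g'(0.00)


(1) = 3.67
(2) = -4.97
(3) = 474.23
(4) = -181.19
(5) = 31.00
(6) = -28.00
(7) = 0.10
(8) = -2.23
(9) = 1.19
(10) = -1.10
(11) = 1.02
(12) = -1.00
(13) = 110.87
(14) = -67.84
(15) = 24.31
(16) = -23.52
(17) = 739.00
(18) = -244.00
(19) = 1.00
(20) = -1.00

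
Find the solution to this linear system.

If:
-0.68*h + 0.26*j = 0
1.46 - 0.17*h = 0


Then:
h = 8.59
j = 22.46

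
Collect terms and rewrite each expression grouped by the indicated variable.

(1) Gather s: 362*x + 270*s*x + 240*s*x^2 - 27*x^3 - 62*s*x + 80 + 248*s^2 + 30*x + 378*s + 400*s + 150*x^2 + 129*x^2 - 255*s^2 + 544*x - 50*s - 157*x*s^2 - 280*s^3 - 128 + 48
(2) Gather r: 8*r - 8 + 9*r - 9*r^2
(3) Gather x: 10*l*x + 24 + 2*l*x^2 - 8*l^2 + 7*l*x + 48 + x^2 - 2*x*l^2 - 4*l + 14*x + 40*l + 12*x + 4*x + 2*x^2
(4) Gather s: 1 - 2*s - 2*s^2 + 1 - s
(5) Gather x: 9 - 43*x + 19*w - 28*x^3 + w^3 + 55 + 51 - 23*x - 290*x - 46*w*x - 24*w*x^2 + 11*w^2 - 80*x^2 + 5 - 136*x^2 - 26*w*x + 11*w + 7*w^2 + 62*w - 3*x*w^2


(1) = -280*s^3 + s^2*(-157*x - 7) + s*(240*x^2 + 208*x + 728) - 27*x^3 + 279*x^2 + 936*x
(2) = -9*r^2 + 17*r - 8
(3) = -8*l^2 + 36*l + x^2*(2*l + 3) + x*(-2*l^2 + 17*l + 30) + 72
(4) = -2*s^2 - 3*s + 2
(5) = w^3 + 18*w^2 + 92*w - 28*x^3 + x^2*(-24*w - 216) + x*(-3*w^2 - 72*w - 356) + 120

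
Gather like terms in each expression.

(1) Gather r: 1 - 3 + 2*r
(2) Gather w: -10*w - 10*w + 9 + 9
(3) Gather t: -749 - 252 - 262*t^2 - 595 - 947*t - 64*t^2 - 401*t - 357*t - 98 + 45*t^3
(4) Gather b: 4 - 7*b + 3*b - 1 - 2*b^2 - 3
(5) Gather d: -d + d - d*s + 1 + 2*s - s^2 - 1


(1) = 2*r - 2
(2) = 18 - 20*w
(3) = 45*t^3 - 326*t^2 - 1705*t - 1694
(4) = -2*b^2 - 4*b
(5) = -d*s - s^2 + 2*s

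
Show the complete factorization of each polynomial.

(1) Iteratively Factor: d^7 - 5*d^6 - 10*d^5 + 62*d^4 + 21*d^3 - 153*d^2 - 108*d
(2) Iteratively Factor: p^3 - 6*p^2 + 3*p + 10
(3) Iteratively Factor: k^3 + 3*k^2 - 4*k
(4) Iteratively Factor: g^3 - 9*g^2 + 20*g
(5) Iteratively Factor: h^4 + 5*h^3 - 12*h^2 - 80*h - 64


(1) = (d - 3)*(d^6 - 2*d^5 - 16*d^4 + 14*d^3 + 63*d^2 + 36*d) = (d - 3)*(d + 3)*(d^5 - 5*d^4 - d^3 + 17*d^2 + 12*d) = (d - 3)*(d + 1)*(d + 3)*(d^4 - 6*d^3 + 5*d^2 + 12*d) = d*(d - 3)*(d + 1)*(d + 3)*(d^3 - 6*d^2 + 5*d + 12) = d*(d - 4)*(d - 3)*(d + 1)*(d + 3)*(d^2 - 2*d - 3) = d*(d - 4)*(d - 3)*(d + 1)^2*(d + 3)*(d - 3)
(2) = (p - 2)*(p^2 - 4*p - 5) = (p - 5)*(p - 2)*(p + 1)
(3) = (k + 4)*(k^2 - k) = k*(k + 4)*(k - 1)
(4) = (g)*(g^2 - 9*g + 20) = g*(g - 4)*(g - 5)
(5) = (h + 4)*(h^3 + h^2 - 16*h - 16) = (h - 4)*(h + 4)*(h^2 + 5*h + 4) = (h - 4)*(h + 4)^2*(h + 1)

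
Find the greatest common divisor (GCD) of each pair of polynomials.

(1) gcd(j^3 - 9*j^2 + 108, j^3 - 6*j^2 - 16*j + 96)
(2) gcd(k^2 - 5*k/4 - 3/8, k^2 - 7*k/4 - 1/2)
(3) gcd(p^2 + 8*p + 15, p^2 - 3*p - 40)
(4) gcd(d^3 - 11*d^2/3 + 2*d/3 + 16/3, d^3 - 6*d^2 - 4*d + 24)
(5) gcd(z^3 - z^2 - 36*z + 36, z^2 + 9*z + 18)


(1) = gcd((j - 6)^2*(j + 3), (j - 6)*(j - 4)*(j + 4)) = j - 6
(2) = gcd((k - 3/2)*(k + 1/4), (k - 2)*(k + 1/4)) = k + 1/4
(3) = p + 5
(4) = d - 2
(5) = gcd((z - 6)*(z - 1)*(z + 6), (z + 3)*(z + 6)) = z + 6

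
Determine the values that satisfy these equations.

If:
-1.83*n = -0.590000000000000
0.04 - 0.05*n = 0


Then:
No Solution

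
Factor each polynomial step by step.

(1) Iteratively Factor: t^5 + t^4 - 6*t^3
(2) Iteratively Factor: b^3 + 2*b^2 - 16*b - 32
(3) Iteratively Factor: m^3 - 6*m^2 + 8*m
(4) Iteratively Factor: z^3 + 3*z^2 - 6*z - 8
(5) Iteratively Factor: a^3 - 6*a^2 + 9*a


(1) = (t)*(t^4 + t^3 - 6*t^2) = t^2*(t^3 + t^2 - 6*t) = t^2*(t + 3)*(t^2 - 2*t) = t^2*(t - 2)*(t + 3)*(t)
(2) = (b + 4)*(b^2 - 2*b - 8) = (b + 2)*(b + 4)*(b - 4)
(3) = (m - 2)*(m^2 - 4*m) = m*(m - 2)*(m - 4)
(4) = (z + 1)*(z^2 + 2*z - 8) = (z - 2)*(z + 1)*(z + 4)
(5) = (a)*(a^2 - 6*a + 9) = a*(a - 3)*(a - 3)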